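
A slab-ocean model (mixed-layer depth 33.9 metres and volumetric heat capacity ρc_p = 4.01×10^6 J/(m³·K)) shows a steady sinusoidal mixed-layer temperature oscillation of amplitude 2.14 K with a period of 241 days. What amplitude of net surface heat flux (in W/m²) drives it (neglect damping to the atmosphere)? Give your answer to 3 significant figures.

Areal heat capacity C = ρc_p × D = 4.01×10^6 × 33.9 = 1.36×10^8 J m⁻² K⁻¹.
ω = 2π / 2.08×10^7 s = 3.02×10^-7 s⁻¹.
Cω = 1.36×10^8 × 3.02×10^-7 = 41.0 W/(m²·K).
F₀ = A × Cω = 2.14 × 41.0 = 87.8 W/m².

87.8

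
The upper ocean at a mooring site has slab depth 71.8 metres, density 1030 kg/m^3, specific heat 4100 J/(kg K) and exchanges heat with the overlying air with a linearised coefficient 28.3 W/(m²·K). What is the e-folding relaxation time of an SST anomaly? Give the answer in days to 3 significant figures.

Areal heat capacity C = ρ c_p D = 1030 × 4100 × 71.8 = 3.03×10^8 J m⁻² K⁻¹.
Relaxation time τ = C / λ = 3.03×10^8 / 28.3 = 1.07×10^7 s.
In days: 1.07×10^7 s / (86400 s/day) = 124 days.

124 days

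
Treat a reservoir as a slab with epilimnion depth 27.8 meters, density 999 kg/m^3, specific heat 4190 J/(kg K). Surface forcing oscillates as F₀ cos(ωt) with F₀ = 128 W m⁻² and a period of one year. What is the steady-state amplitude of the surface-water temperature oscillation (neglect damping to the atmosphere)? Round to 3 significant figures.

5.52 K

Areal heat capacity C = ρ c_p D = 999 × 4190 × 27.8 = 1.16×10^8 J/(m²·K).
Angular frequency ω = 2π / T = 2π / 3.15×10^7 s = 1.99×10^-7 s⁻¹.
Cω = 1.16×10^8 × 1.99×10^-7 = 23.2 W/(m²·K).
Amplitude A = F₀ / (Cω) = 128 / 23.2 = 5.52 K.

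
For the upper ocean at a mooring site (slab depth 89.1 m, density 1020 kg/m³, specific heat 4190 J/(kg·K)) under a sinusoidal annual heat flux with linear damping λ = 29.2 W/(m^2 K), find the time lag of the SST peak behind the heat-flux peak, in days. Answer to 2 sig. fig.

70 days

Areal heat capacity C = ρ c_p D = 1020 × 4190 × 89.1 = 3.81×10^8 J m⁻² K⁻¹.
ω = 2π / 3.15×10^7 s = 1.99×10^-7 s⁻¹.
Phase lag φ = arctan(Cω/λ) = arctan(75.9/29.2) = 1.20 rad.
Time lag = φ / ω = 1.20 / 1.99×10^-7 = 6.04×10^6 s = 69.9 days.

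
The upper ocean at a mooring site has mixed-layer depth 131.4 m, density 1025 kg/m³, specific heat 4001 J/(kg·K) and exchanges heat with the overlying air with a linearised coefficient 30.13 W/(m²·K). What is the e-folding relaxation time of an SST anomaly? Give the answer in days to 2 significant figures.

210 days

Areal heat capacity C = ρ c_p D = 1025 × 4001 × 131.4 = 5.39×10^8 J/(m²·K).
Relaxation time τ = C / λ = 5.39×10^8 / 30.13 = 1.79×10^7 s.
In days: 1.79×10^7 s / (86400 s/day) = 207 days.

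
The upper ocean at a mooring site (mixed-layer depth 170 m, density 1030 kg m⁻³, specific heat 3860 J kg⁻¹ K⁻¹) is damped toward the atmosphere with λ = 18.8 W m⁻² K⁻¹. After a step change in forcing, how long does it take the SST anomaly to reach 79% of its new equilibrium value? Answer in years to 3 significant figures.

1.78 years

Areal heat capacity C = ρ c_p D = 1030 × 3860 × 170 = 6.76×10^8 J/(m^2 K).
τ = C / λ = 6.76×10^8 / 18.8 = 3.60×10^7 s.
Fraction reached: 1 − e^(−t/τ) = 0.79 ⇒ t = −τ ln(1 − 0.79) = τ × 1.56.
t = 5.61×10^7 s = 1.78 years.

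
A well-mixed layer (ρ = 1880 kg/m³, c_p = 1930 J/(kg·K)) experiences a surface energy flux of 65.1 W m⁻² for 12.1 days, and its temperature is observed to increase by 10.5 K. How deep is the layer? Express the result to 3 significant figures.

1.79 m

Heat input Q = F Δt = 65.1 × 1.05×10^6 s = 6.81×10^7 J/m².
Required areal heat capacity C = Q / ΔT = 6.48×10^6 J/(m²·K).
Depth D = C / (ρ c_p) = 6.48×10^6 / (1880 × 1930) = 1.79 m.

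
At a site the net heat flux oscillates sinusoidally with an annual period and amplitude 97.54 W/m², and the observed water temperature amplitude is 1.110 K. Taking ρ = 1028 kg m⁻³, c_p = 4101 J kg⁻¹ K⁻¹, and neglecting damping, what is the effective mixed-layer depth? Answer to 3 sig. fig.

105 m

ω = 2π / 3.15×10^7 s = 1.99×10^-7 s⁻¹.
Required C = F₀ / (A ω) = 97.54 / (1.110 × 1.99×10^-7) = 4.41×10^8 J/(m²·K).
D = C / (ρ c_p) = 4.41×10^8 / (1028 × 4101) = 105 m.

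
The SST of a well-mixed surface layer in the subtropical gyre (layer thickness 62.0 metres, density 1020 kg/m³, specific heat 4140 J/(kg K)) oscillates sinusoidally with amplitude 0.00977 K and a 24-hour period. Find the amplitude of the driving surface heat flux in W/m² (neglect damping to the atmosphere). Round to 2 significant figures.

Areal heat capacity C = ρ c_p D = 1020 × 4140 × 62.0 = 2.62×10^8 J m⁻² K⁻¹.
ω = 2π / 86400 s = 7.27×10^-5 s⁻¹.
Cω = 2.62×10^8 × 7.27×10^-5 = 19000 W/(m²·K).
F₀ = A × Cω = 0.00977 × 19000 = 186 W/m².

190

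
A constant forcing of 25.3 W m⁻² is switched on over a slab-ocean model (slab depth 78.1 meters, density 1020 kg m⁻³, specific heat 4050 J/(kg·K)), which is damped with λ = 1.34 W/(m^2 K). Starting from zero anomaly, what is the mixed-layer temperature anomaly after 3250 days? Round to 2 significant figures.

Areal heat capacity C = ρ c_p D = 1020 × 4050 × 78.1 = 3.23×10^8 J/(m²·K).
τ = C / λ = 3.23×10^8 / 1.34 = 2.41×10^8 s.
Equilibrium anomaly ΔT_eq = F / λ = 25.3 / 1.34 = 18.9 K.
t = 3250 days = 2.81×10^8 s, so t/τ = 1.17.
ΔT(t) = ΔT_eq (1 − e^(−t/τ)) = 18.9 × (1 − e^−1.17) = 13.0 K.

13 K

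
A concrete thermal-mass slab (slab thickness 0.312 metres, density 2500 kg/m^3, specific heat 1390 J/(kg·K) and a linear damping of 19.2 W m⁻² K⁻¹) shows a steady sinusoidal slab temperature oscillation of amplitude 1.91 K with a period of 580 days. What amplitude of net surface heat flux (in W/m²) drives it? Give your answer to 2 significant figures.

Areal heat capacity C = ρ c_p D = 2500 × 1390 × 0.312 = 1.08×10^6 J/(m^2 K).
ω = 2π / 5.01×10^7 s = 1.25×10^-7 s⁻¹.
√((Cω)² + λ²) = √((0.136)² + 19.2²) = 19.2 W/(m²·K).
F₀ = A × √((Cω)²+λ²) = 1.91 × 19.2 = 36.7 W/m².

37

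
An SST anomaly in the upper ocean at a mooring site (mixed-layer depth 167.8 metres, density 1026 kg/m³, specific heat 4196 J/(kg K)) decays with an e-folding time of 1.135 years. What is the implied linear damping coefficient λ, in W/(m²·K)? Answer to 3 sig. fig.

Areal heat capacity C = ρ c_p D = 1026 × 4196 × 167.8 = 7.22×10^8 J/(m²·K).
τ = 1.135 years = 3.58×10^7 s.
λ = C / τ = 7.22×10^8 / 3.58×10^7 = 20.2 W/(m²·K).

20.2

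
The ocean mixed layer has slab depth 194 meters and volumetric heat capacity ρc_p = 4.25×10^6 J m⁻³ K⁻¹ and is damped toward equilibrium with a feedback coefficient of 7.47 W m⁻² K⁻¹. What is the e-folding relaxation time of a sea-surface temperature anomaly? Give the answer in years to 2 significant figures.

3.5 years

Areal heat capacity C = ρc_p × D = 4.25×10^6 × 194 = 8.24×10^8 J/(m²·K).
Relaxation time τ = C / λ = 8.24×10^8 / 7.47 = 1.10×10^8 s.
In years: 1.10×10^8 s / (3.156×10^7 s/year) = 3.50 years.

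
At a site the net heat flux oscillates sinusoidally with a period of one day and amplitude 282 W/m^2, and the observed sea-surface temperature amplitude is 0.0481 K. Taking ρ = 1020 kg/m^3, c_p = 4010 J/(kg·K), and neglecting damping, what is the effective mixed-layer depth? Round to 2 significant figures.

20 m

ω = 2π / 86400 s = 7.27×10^-5 s⁻¹.
Required C = F₀ / (A ω) = 282 / (0.0481 × 7.27×10^-5) = 8.06×10^7 J/(m²·K).
D = C / (ρ c_p) = 8.06×10^7 / (1020 × 4010) = 19.7 m.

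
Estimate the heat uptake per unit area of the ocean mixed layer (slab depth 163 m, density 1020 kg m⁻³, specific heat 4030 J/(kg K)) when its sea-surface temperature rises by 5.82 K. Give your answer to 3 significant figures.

3.90×10^9

Areal heat capacity C = ρ c_p D = 1020 × 4030 × 163 = 6.70×10^8 J m⁻² K⁻¹.
ΔQ = C ΔT = 6.70×10^8 × 5.82 = 3.90×10^9 J/m².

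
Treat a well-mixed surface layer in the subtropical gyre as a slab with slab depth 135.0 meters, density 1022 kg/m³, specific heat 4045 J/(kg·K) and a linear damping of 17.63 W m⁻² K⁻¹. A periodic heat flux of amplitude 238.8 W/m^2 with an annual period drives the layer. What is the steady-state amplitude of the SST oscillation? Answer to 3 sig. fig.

Areal heat capacity C = ρ c_p D = 1022 × 4045 × 135.0 = 5.58×10^8 J/(m^2 K).
Angular frequency ω = 2π / T = 2π / 3.15×10^7 s = 1.99×10^-7 s⁻¹.
√((Cω)² + λ²) = √((111)² + 17.63²) = 113 W/(m²·K).
Amplitude A = F₀ / √((Cω)²+λ²) = 238.8 / 113 = 2.12 K.

2.12 K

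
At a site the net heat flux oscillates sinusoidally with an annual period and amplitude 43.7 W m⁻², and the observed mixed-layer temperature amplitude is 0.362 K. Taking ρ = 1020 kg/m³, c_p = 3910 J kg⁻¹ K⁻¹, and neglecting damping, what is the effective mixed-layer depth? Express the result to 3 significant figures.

ω = 2π / 3.15×10^7 s = 1.99×10^-7 s⁻¹.
Required C = F₀ / (A ω) = 43.7 / (0.362 × 1.99×10^-7) = 6.06×10^8 J/(m²·K).
D = C / (ρ c_p) = 6.06×10^8 / (1020 × 3910) = 152 m.

152 m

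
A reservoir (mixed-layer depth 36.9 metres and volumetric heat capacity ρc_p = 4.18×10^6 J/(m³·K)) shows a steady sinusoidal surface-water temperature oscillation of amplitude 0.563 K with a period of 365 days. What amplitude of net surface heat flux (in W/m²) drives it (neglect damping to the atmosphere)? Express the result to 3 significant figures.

17.3

Areal heat capacity C = ρc_p × D = 4.18×10^6 × 36.9 = 1.54×10^8 J/(m^2 K).
ω = 2π / 3.15×10^7 s = 1.99×10^-7 s⁻¹.
Cω = 1.54×10^8 × 1.99×10^-7 = 30.7 W/(m²·K).
F₀ = A × Cω = 0.563 × 30.7 = 17.3 W/m².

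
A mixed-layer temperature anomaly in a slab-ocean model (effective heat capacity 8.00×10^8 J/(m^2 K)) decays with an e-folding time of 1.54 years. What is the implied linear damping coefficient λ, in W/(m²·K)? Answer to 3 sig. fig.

Areal heat capacity C = 8.00×10^8 J/(m^2 K) (given).
τ = 1.54 years = 4.86×10^7 s.
λ = C / τ = 8.00×10^8 / 4.86×10^7 = 16.5 W/(m²·K).

16.5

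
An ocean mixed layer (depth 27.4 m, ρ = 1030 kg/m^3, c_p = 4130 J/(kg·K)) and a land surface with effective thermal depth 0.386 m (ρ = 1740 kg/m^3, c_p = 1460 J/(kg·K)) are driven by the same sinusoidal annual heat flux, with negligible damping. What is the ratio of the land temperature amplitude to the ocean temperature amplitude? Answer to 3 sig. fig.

119

C_ocean = 1030 × 4130 × 27.4 = 1.17×10^8 J/(m²·K).
C_land = 1740 × 1460 × 0.386 = 9.81×10^5 J/(m²·K).
Undamped amplitude ∝ 1/C, so A_land/A_ocean = C_ocean/C_land = 119.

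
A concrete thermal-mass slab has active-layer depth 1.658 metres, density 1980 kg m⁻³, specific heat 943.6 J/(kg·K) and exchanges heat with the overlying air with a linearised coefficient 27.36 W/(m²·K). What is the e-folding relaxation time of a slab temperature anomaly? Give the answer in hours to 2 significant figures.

Areal heat capacity C = ρ c_p D = 1980 × 943.6 × 1.658 = 3.10×10^6 J/(m^2 K).
Relaxation time τ = C / λ = 3.10×10^6 / 27.36 = 1.13×10^5 s.
In hours: 1.13×10^5 s / (3600 s/hour) = 31.4 hours.

31 hours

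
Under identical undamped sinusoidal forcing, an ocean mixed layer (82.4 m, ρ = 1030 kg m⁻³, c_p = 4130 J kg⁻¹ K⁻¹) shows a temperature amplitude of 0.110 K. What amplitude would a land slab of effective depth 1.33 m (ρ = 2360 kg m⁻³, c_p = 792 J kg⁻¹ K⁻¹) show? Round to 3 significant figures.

15.5 K

C_ocean = 3.51×10^8 J/(m²·K); C_land = 2.49×10^6 J/(m²·K).
A ∝ 1/C ⇒ A_land = A_ocean × C_ocean/C_land = 0.110 × 141 = 15.5 K.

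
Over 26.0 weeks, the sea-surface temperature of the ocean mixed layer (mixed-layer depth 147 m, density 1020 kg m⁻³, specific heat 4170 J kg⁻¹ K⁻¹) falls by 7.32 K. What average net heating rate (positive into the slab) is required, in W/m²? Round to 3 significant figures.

Areal heat capacity C = ρ c_p D = 1020 × 4170 × 147 = 6.25×10^8 J m⁻² K⁻¹.
Required heat per unit area: Q = C ΔT = 6.25×10^8 × -7.32 = -4.58×10^9 J/m².
Flux F = Q / Δt = -4.58×10^9 / 1.57×10^7 s = -291 W/m².

-291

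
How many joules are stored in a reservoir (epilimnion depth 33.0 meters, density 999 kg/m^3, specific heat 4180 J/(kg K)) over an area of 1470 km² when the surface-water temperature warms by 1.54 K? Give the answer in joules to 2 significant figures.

Areal heat capacity C = ρ c_p D = 999 × 4180 × 33.0 = 1.38×10^8 J m⁻² K⁻¹.
Heat per unit area: q = C ΔT = 1.38×10^8 × 1.54 = 2.12×10^8 J/m².
Total heat: Q = q × A = 2.12×10^8 × (1470 × 10⁶ m²) = 3.12×10^17 J.

3.1×10^17 J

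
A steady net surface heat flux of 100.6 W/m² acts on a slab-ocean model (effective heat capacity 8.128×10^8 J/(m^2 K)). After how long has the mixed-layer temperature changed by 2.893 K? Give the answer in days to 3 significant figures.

Areal heat capacity C = 8.128×10^8 J/(m^2 K) (given).
Time required: Δt = C ΔT / F = 8.13×10^8 × 2.893 / 100.6 = 2.34×10^7 s.
In days: 2.34×10^7 s / (86400 s/day) = 271 days.

271 days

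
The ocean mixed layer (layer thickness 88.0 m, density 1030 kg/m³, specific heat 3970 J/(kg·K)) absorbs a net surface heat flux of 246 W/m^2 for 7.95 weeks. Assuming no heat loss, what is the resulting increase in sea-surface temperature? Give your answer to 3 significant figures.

Areal heat capacity C = ρ c_p D = 1030 × 3970 × 88.0 = 3.60×10^8 J/(m²·K).
Net heat input Q = F Δt = 246 × (7.95 weeks × 6.048×10^5 s/week) = 1.18×10^9 J/m².
ΔT = Q / C = 1.18×10^9 / 3.60×10^8 = 3.29 K.

3.29 K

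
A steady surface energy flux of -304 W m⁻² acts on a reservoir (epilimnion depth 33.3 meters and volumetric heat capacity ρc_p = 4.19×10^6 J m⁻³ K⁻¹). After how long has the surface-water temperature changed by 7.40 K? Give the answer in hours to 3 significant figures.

Areal heat capacity C = ρc_p × D = 4.19×10^6 × 33.3 = 1.40×10^8 J/(m^2 K).
Time required: Δt = C ΔT / F = 1.40×10^8 × -7.40 / -304 = 3.40×10^6 s.
In hours: 3.40×10^6 s / (3600 s/hour) = 943 hours.

943 hours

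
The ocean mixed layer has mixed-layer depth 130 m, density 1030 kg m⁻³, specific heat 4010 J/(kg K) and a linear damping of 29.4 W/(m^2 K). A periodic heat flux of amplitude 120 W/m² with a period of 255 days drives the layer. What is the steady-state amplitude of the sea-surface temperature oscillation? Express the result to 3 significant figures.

Areal heat capacity C = ρ c_p D = 1030 × 4010 × 130 = 5.37×10^8 J/(m^2 K).
Angular frequency ω = 2π / T = 2π / 2.20×10^7 s = 2.85×10^-7 s⁻¹.
√((Cω)² + λ²) = √((153)² + 29.4²) = 156 W/(m²·K).
Amplitude A = F₀ / √((Cω)²+λ²) = 120 / 156 = 0.770 K.

0.770 K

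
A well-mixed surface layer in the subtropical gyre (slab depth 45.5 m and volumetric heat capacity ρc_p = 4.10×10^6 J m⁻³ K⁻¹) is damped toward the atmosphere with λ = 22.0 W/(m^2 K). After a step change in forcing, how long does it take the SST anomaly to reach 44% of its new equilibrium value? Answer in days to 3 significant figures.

Areal heat capacity C = ρc_p × D = 4.10×10^6 × 45.5 = 1.87×10^8 J/(m²·K).
τ = C / λ = 1.87×10^8 / 22.0 = 8.48×10^6 s.
Fraction reached: 1 − e^(−t/τ) = 0.44 ⇒ t = −τ ln(1 − 0.44) = τ × 0.580.
t = 4.92×10^6 s = 56.9 days.

56.9 days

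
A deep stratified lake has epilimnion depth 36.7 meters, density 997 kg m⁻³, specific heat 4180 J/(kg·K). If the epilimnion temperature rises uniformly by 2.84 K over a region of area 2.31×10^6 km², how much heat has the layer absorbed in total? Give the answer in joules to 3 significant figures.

1.00×10^21 J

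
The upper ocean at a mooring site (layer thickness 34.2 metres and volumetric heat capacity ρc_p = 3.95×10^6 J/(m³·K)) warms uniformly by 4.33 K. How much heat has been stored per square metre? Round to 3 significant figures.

Areal heat capacity C = ρc_p × D = 3.95×10^6 × 34.2 = 1.35×10^8 J/(m^2 K).
ΔQ = C ΔT = 1.35×10^8 × 4.33 = 5.85×10^8 J/m².

5.85×10^8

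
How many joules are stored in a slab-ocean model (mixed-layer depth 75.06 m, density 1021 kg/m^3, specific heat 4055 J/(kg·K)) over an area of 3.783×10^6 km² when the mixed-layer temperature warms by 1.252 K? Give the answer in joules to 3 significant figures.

Areal heat capacity C = ρ c_p D = 1021 × 4055 × 75.06 = 3.11×10^8 J/(m²·K).
Heat per unit area: q = C ΔT = 3.11×10^8 × 1.252 = 3.89×10^8 J/m².
Total heat: Q = q × A = 3.89×10^8 × (3.783×10^6 × 10⁶ m²) = 1.47×10^21 J.

1.47×10^21 J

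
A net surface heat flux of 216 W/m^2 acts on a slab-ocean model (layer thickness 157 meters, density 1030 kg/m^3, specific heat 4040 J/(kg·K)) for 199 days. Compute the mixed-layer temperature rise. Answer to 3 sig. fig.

Areal heat capacity C = ρ c_p D = 1030 × 4040 × 157 = 6.53×10^8 J/(m^2 K).
Net heat input Q = F Δt = 216 × (199 days × 86400 s/day) = 3.71×10^9 J/m².
ΔT = Q / C = 3.71×10^9 / 6.53×10^8 = 5.68 K.

5.68 K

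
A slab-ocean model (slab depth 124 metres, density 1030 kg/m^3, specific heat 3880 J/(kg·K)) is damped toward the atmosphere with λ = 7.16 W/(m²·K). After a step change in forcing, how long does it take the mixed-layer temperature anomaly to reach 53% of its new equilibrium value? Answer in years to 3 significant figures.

1.66 years

Areal heat capacity C = ρ c_p D = 1030 × 3880 × 124 = 4.96×10^8 J m⁻² K⁻¹.
τ = C / λ = 4.96×10^8 / 7.16 = 6.92×10^7 s.
Fraction reached: 1 − e^(−t/τ) = 0.53 ⇒ t = −τ ln(1 − 0.53) = τ × 0.755.
t = 5.23×10^7 s = 1.66 years.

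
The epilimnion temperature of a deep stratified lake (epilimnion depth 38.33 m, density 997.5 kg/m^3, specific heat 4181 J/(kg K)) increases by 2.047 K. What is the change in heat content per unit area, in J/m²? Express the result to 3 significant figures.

Areal heat capacity C = ρ c_p D = 997.5 × 4181 × 38.33 = 1.60×10^8 J/(m²·K).
ΔQ = C ΔT = 1.60×10^8 × 2.047 = 3.27×10^8 J/m².

3.27×10^8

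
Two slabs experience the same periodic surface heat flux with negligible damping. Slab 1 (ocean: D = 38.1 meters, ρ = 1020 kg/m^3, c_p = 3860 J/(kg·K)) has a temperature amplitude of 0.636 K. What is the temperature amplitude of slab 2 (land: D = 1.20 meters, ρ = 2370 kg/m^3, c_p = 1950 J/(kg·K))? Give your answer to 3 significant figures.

17.2 K

C_ocean = 1.50×10^8 J/(m²·K); C_land = 5.55×10^6 J/(m²·K).
A ∝ 1/C ⇒ A_land = A_ocean × C_ocean/C_land = 0.636 × 27.0 = 17.2 K.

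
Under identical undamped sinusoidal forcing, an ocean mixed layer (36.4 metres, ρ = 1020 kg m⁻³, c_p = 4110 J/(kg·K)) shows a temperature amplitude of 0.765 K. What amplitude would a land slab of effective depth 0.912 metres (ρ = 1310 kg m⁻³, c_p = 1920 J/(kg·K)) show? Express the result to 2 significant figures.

C_ocean = 1.53×10^8 J/(m²·K); C_land = 2.29×10^6 J/(m²·K).
A ∝ 1/C ⇒ A_land = A_ocean × C_ocean/C_land = 0.765 × 66.5 = 50.9 K.

51 K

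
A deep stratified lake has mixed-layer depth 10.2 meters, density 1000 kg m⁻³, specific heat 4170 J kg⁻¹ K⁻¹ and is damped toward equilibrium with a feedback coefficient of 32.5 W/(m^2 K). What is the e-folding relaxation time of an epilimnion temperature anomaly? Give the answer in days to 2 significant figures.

Areal heat capacity C = ρ c_p D = 1000 × 4170 × 10.2 = 4.25×10^7 J m⁻² K⁻¹.
Relaxation time τ = C / λ = 4.25×10^7 / 32.5 = 1.31×10^6 s.
In days: 1.31×10^6 s / (86400 s/day) = 15.1 days.

15 days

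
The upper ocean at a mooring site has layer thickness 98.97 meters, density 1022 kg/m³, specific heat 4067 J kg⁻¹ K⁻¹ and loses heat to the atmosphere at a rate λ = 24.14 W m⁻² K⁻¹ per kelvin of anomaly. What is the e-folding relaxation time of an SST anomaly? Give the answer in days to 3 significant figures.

Areal heat capacity C = ρ c_p D = 1022 × 4067 × 98.97 = 4.11×10^8 J/(m^2 K).
Relaxation time τ = C / λ = 4.11×10^8 / 24.14 = 1.70×10^7 s.
In days: 1.70×10^7 s / (86400 s/day) = 197 days.

197 days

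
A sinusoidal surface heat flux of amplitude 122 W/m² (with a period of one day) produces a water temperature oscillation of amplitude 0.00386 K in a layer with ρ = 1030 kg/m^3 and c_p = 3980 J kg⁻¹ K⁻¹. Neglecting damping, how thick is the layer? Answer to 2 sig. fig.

110 m

ω = 2π / 86400 s = 7.27×10^-5 s⁻¹.
Required C = F₀ / (A ω) = 122 / (0.00386 × 7.27×10^-5) = 4.35×10^8 J/(m²·K).
D = C / (ρ c_p) = 4.35×10^8 / (1030 × 3980) = 106 m.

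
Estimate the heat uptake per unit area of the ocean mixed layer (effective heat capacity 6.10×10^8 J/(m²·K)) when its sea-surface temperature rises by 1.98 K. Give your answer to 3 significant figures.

1.21×10^9

Areal heat capacity C = 6.10×10^8 J/(m²·K) (given).
ΔQ = C ΔT = 6.10×10^8 × 1.98 = 1.21×10^9 J/m².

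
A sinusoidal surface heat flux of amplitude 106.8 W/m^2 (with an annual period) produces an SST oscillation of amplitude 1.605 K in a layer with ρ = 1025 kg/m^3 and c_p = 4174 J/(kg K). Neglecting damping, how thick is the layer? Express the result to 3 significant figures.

ω = 2π / 3.15×10^7 s = 1.99×10^-7 s⁻¹.
Required C = F₀ / (A ω) = 106.8 / (1.605 × 1.99×10^-7) = 3.34×10^8 J/(m²·K).
D = C / (ρ c_p) = 3.34×10^8 / (1025 × 4174) = 78.1 m.

78.1 m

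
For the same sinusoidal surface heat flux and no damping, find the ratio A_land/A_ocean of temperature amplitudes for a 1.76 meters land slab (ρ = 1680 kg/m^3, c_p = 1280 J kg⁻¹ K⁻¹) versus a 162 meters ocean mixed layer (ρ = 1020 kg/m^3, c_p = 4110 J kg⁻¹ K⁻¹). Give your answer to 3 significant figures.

179

C_ocean = 1020 × 4110 × 162 = 6.79×10^8 J/(m²·K).
C_land = 1680 × 1280 × 1.76 = 3.78×10^6 J/(m²·K).
Undamped amplitude ∝ 1/C, so A_land/A_ocean = C_ocean/C_land = 179.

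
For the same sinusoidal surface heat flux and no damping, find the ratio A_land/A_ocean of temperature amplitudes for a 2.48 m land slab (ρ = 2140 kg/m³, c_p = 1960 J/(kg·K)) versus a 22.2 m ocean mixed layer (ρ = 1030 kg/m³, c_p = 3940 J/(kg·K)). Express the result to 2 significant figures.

C_ocean = 1030 × 3940 × 22.2 = 9.01×10^7 J/(m²·K).
C_land = 2140 × 1960 × 2.48 = 1.04×10^7 J/(m²·K).
Undamped amplitude ∝ 1/C, so A_land/A_ocean = C_ocean/C_land = 8.66.

8.7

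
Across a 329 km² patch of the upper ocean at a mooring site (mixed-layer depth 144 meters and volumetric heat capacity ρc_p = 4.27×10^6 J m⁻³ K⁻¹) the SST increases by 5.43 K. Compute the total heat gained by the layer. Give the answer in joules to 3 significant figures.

1.10×10^18 J

Areal heat capacity C = ρc_p × D = 4.27×10^6 × 144 = 6.15×10^8 J/(m²·K).
Heat per unit area: q = C ΔT = 6.15×10^8 × 5.43 = 3.34×10^9 J/m².
Total heat: Q = q × A = 3.34×10^9 × (329 × 10⁶ m²) = 1.10×10^18 J.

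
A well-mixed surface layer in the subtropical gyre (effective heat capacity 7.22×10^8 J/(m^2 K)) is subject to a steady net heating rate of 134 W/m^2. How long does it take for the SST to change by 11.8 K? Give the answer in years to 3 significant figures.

Areal heat capacity C = 7.22×10^8 J/(m^2 K) (given).
Time required: Δt = C ΔT / F = 7.22×10^8 × 11.8 / 134 = 6.36×10^7 s.
In years: 6.36×10^7 s / (3.156×10^7 s/year) = 2.01 years.

2.01 years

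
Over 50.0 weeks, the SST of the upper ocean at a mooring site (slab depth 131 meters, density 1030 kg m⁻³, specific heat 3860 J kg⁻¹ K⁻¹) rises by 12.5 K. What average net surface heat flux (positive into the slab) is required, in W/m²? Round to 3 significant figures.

Areal heat capacity C = ρ c_p D = 1030 × 3860 × 131 = 5.21×10^8 J/(m²·K).
Required heat per unit area: Q = C ΔT = 5.21×10^8 × 12.5 = 6.51×10^9 J/m².
Flux F = Q / Δt = 6.51×10^9 / 3.02×10^7 s = 215 W/m².

215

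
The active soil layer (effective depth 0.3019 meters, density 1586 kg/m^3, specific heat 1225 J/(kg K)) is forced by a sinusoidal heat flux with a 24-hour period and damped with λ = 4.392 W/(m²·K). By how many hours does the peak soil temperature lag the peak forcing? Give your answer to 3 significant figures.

Areal heat capacity C = ρ c_p D = 1586 × 1225 × 0.3019 = 5.87×10^5 J/(m²·K).
ω = 2π / 86400 s = 7.27×10^-5 s⁻¹.
Phase lag φ = arctan(Cω/λ) = arctan(42.7/4.392) = 1.47 rad.
Time lag = φ / ω = 1.47 / 7.27×10^-5 = 20200 s = 5.61 hours.

5.61 hours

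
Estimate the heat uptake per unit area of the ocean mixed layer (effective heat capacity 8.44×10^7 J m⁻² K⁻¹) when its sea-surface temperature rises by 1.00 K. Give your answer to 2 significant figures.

8.4×10^7

Areal heat capacity C = 8.44×10^7 J m⁻² K⁻¹ (given).
ΔQ = C ΔT = 8.44×10^7 × 1.00 = 8.44×10^7 J/m².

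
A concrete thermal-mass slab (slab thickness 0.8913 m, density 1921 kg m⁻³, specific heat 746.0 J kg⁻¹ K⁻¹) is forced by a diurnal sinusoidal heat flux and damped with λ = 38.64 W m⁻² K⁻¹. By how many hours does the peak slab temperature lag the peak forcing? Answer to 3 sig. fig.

Areal heat capacity C = ρ c_p D = 1921 × 746.0 × 0.8913 = 1.28×10^6 J/(m^2 K).
ω = 2π / 86400 s = 7.27×10^-5 s⁻¹.
Phase lag φ = arctan(Cω/λ) = arctan(92.9/38.64) = 1.18 rad.
Time lag = φ / ω = 1.18 / 7.27×10^-5 = 16200 s = 4.49 hours.

4.49 hours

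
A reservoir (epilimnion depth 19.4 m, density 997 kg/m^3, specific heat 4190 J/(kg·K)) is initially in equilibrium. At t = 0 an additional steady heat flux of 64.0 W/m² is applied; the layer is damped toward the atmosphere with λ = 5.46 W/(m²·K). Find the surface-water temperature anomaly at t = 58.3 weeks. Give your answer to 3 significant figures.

Areal heat capacity C = ρ c_p D = 997 × 4190 × 19.4 = 8.10×10^7 J/(m^2 K).
τ = C / λ = 8.10×10^7 / 5.46 = 1.48×10^7 s.
Equilibrium anomaly ΔT_eq = F / λ = 64.0 / 5.46 = 11.7 K.
t = 58.3 weeks = 3.53×10^7 s, so t/τ = 2.38.
ΔT(t) = ΔT_eq (1 − e^(−t/τ)) = 11.7 × (1 − e^−2.38) = 10.6 K.

10.6 K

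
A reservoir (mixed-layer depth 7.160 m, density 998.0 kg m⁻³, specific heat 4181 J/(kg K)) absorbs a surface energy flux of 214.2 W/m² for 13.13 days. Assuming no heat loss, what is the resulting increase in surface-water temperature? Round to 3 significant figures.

8.13 K

Areal heat capacity C = ρ c_p D = 998.0 × 4181 × 7.160 = 2.99×10^7 J/(m^2 K).
Net heat input Q = F Δt = 214.2 × (13.13 days × 86400 s/day) = 2.43×10^8 J/m².
ΔT = Q / C = 2.43×10^8 / 2.99×10^7 = 8.13 K.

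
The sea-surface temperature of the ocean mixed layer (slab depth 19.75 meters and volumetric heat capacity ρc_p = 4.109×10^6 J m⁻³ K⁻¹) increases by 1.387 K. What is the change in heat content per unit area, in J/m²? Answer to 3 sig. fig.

Areal heat capacity C = ρc_p × D = 4.109×10^6 × 19.75 = 8.12×10^7 J/(m^2 K).
ΔQ = C ΔT = 8.12×10^7 × 1.387 = 1.13×10^8 J/m².

1.13×10^8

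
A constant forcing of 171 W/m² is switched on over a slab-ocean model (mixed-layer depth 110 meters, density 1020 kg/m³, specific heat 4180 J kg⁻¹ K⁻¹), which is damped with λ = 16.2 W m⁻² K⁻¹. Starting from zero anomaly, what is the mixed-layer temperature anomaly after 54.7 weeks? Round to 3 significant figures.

Areal heat capacity C = ρ c_p D = 1020 × 4180 × 110 = 4.69×10^8 J m⁻² K⁻¹.
τ = C / λ = 4.69×10^8 / 16.2 = 2.90×10^7 s.
Equilibrium anomaly ΔT_eq = F / λ = 171 / 16.2 = 10.6 K.
t = 54.7 weeks = 3.31×10^7 s, so t/τ = 1.14.
ΔT(t) = ΔT_eq (1 − e^(−t/τ)) = 10.6 × (1 − e^−1.14) = 7.19 K.

7.19 K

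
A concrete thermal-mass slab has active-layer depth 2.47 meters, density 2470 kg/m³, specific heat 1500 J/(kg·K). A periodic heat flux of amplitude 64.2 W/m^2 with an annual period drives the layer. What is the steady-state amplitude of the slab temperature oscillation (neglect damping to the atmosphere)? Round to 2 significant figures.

Areal heat capacity C = ρ c_p D = 2470 × 1500 × 2.47 = 9.15×10^6 J/(m^2 K).
Angular frequency ω = 2π / T = 2π / 3.15×10^7 s = 1.99×10^-7 s⁻¹.
Cω = 9.15×10^6 × 1.99×10^-7 = 1.82 W/(m²·K).
Amplitude A = F₀ / (Cω) = 64.2 / 1.82 = 35.2 K.

35 K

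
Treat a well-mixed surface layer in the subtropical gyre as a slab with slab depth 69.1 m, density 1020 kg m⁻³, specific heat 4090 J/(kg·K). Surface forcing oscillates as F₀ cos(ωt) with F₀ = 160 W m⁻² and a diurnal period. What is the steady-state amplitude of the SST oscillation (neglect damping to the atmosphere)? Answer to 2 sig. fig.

Areal heat capacity C = ρ c_p D = 1020 × 4090 × 69.1 = 2.88×10^8 J/(m²·K).
Angular frequency ω = 2π / T = 2π / 86400 s = 7.27×10^-5 s⁻¹.
Cω = 2.88×10^8 × 7.27×10^-5 = 21000 W/(m²·K).
Amplitude A = F₀ / (Cω) = 160 / 21000 = 0.00763 K.

0.0076 K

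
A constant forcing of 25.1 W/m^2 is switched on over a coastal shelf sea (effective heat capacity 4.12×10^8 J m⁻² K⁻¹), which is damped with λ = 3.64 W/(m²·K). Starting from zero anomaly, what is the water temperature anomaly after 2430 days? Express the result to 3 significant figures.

5.82 K

Areal heat capacity C = 4.12×10^8 J m⁻² K⁻¹ (given).
τ = C / λ = 4.12×10^8 / 3.64 = 1.13×10^8 s.
Equilibrium anomaly ΔT_eq = F / λ = 25.1 / 3.64 = 6.90 K.
t = 2430 days = 2.10×10^8 s, so t/τ = 1.85.
ΔT(t) = ΔT_eq (1 − e^(−t/τ)) = 6.90 × (1 − e^−1.85) = 5.82 K.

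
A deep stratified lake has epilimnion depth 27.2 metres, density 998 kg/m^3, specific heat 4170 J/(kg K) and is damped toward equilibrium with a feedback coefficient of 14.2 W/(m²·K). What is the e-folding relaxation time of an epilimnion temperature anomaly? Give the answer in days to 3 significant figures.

Areal heat capacity C = ρ c_p D = 998 × 4170 × 27.2 = 1.13×10^8 J/(m²·K).
Relaxation time τ = C / λ = 1.13×10^8 / 14.2 = 7.97×10^6 s.
In days: 7.97×10^6 s / (86400 s/day) = 92.3 days.

92.3 days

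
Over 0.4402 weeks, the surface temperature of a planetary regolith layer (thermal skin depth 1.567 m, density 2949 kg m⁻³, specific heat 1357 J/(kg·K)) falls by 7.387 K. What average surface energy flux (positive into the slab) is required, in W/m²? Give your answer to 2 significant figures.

Areal heat capacity C = ρ c_p D = 2949 × 1357 × 1.567 = 6.27×10^6 J/(m^2 K).
Required heat per unit area: Q = C ΔT = 6.27×10^6 × -7.387 = -4.63×10^7 J/m².
Flux F = Q / Δt = -4.63×10^7 / 2.66×10^5 s = -174 W/m².

-170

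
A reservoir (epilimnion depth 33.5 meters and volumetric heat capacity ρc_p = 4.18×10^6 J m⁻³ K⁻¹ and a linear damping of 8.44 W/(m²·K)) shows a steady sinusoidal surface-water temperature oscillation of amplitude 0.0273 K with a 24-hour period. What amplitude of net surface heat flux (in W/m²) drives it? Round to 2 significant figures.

280

Areal heat capacity C = ρc_p × D = 4.18×10^6 × 33.5 = 1.40×10^8 J m⁻² K⁻¹.
ω = 2π / 86400 s = 7.27×10^-5 s⁻¹.
√((Cω)² + λ²) = √((10200)² + 8.44²) = 10200 W/(m²·K).
F₀ = A × √((Cω)²+λ²) = 0.0273 × 10200 = 278 W/m².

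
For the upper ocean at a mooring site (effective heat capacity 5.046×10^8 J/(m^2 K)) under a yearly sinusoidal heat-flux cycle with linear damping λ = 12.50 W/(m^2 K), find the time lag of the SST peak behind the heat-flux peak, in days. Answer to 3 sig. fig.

Areal heat capacity C = 5.046×10^8 J/(m^2 K) (given).
ω = 2π / 3.15×10^7 s = 1.99×10^-7 s⁻¹.
Phase lag φ = arctan(Cω/λ) = arctan(101/12.50) = 1.45 rad.
Time lag = φ / ω = 1.45 / 1.99×10^-7 = 7.26×10^6 s = 84.1 days.

84.1 days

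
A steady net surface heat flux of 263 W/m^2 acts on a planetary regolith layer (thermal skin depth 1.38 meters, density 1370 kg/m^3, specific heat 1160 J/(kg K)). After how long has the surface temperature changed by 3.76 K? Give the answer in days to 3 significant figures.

Areal heat capacity C = ρ c_p D = 1370 × 1160 × 1.38 = 2.19×10^6 J m⁻² K⁻¹.
Time required: Δt = C ΔT / F = 2.19×10^6 × 3.76 / 263 = 31400 s.
In days: 31400 s / (86400 s/day) = 0.363 days.

0.363 days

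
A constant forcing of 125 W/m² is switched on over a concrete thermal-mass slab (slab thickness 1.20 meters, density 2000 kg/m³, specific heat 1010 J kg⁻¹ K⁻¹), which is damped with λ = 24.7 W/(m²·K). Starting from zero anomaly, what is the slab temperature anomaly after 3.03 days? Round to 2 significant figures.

Areal heat capacity C = ρ c_p D = 2000 × 1010 × 1.20 = 2.42×10^6 J m⁻² K⁻¹.
τ = C / λ = 2.42×10^6 / 24.7 = 98100 s.
Equilibrium anomaly ΔT_eq = F / λ = 125 / 24.7 = 5.06 K.
t = 3.03 days = 2.62×10^5 s, so t/τ = 2.67.
ΔT(t) = ΔT_eq (1 − e^(−t/τ)) = 5.06 × (1 − e^−2.67) = 4.71 K.

4.7 K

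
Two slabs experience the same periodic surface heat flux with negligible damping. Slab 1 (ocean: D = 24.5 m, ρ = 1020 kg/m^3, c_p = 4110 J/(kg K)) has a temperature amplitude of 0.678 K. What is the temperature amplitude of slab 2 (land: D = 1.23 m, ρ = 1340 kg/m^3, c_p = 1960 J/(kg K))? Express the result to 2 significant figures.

22 K

C_ocean = 1.03×10^8 J/(m²·K); C_land = 3.23×10^6 J/(m²·K).
A ∝ 1/C ⇒ A_land = A_ocean × C_ocean/C_land = 0.678 × 31.8 = 21.6 K.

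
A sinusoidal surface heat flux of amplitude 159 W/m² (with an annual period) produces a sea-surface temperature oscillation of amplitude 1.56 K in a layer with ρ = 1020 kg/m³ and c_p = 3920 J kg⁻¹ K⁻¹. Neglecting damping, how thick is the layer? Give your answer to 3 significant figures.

128 m

ω = 2π / 3.15×10^7 s = 1.99×10^-7 s⁻¹.
Required C = F₀ / (A ω) = 159 / (1.56 × 1.99×10^-7) = 5.12×10^8 J/(m²·K).
D = C / (ρ c_p) = 5.12×10^8 / (1020 × 3920) = 128 m.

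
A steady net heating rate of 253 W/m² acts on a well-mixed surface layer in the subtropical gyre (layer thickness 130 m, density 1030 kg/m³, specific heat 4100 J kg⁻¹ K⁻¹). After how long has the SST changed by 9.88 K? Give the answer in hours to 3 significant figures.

Areal heat capacity C = ρ c_p D = 1030 × 4100 × 130 = 5.49×10^8 J/(m²·K).
Time required: Δt = C ΔT / F = 5.49×10^8 × 9.88 / 253 = 2.14×10^7 s.
In hours: 2.14×10^7 s / (3600 s/hour) = 5960 hours.

5960 hours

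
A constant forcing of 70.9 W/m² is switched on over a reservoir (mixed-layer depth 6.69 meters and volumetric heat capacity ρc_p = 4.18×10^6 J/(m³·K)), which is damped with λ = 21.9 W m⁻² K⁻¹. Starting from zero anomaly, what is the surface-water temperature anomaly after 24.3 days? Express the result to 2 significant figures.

Areal heat capacity C = ρc_p × D = 4.18×10^6 × 6.69 = 2.80×10^7 J/(m²·K).
τ = C / λ = 2.80×10^7 / 21.9 = 1.28×10^6 s.
Equilibrium anomaly ΔT_eq = F / λ = 70.9 / 21.9 = 3.24 K.
t = 24.3 days = 2.10×10^6 s, so t/τ = 1.64.
ΔT(t) = ΔT_eq (1 − e^(−t/τ)) = 3.24 × (1 − e^−1.64) = 2.61 K.

2.6 K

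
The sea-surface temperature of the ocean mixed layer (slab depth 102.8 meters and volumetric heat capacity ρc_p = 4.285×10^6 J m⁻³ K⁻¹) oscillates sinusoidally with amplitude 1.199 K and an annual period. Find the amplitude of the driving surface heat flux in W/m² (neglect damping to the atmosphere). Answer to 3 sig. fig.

105

Areal heat capacity C = ρc_p × D = 4.285×10^6 × 102.8 = 4.40×10^8 J/(m²·K).
ω = 2π / 3.15×10^7 s = 1.99×10^-7 s⁻¹.
Cω = 4.40×10^8 × 1.99×10^-7 = 87.8 W/(m²·K).
F₀ = A × Cω = 1.199 × 87.8 = 105 W/m².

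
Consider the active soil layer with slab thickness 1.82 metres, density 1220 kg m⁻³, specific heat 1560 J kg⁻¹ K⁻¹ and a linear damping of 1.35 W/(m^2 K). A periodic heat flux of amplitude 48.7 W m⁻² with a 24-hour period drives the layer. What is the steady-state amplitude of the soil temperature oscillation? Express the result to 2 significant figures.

Areal heat capacity C = ρ c_p D = 1220 × 1560 × 1.82 = 3.46×10^6 J/(m^2 K).
Angular frequency ω = 2π / T = 2π / 86400 s = 7.27×10^-5 s⁻¹.
√((Cω)² + λ²) = √((252)² + 1.35²) = 252 W/(m²·K).
Amplitude A = F₀ / √((Cω)²+λ²) = 48.7 / 252 = 0.193 K.

0.19 K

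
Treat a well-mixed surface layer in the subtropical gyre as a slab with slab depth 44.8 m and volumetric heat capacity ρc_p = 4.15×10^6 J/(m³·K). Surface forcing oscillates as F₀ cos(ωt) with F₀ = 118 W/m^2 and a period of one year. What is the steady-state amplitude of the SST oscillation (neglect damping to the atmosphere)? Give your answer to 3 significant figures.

3.19 K

Areal heat capacity C = ρc_p × D = 4.15×10^6 × 44.8 = 1.86×10^8 J/(m²·K).
Angular frequency ω = 2π / T = 2π / 3.15×10^7 s = 1.99×10^-7 s⁻¹.
Cω = 1.86×10^8 × 1.99×10^-7 = 37.0 W/(m²·K).
Amplitude A = F₀ / (Cω) = 118 / 37.0 = 3.19 K.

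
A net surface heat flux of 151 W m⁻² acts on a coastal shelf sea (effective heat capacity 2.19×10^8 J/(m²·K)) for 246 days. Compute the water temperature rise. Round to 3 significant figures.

14.7 K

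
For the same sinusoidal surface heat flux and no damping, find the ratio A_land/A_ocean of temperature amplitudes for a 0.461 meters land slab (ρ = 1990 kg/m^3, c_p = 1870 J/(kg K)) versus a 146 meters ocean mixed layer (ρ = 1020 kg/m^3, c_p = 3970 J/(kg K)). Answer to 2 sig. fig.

340

C_ocean = 1020 × 3970 × 146 = 5.91×10^8 J/(m²·K).
C_land = 1990 × 1870 × 0.461 = 1.72×10^6 J/(m²·K).
Undamped amplitude ∝ 1/C, so A_land/A_ocean = C_ocean/C_land = 345.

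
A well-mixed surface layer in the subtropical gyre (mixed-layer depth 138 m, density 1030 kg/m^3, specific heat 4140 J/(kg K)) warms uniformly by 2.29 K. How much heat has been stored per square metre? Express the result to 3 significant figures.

Areal heat capacity C = ρ c_p D = 1030 × 4140 × 138 = 5.88×10^8 J/(m^2 K).
ΔQ = C ΔT = 5.88×10^8 × 2.29 = 1.35×10^9 J/m².

1.35×10^9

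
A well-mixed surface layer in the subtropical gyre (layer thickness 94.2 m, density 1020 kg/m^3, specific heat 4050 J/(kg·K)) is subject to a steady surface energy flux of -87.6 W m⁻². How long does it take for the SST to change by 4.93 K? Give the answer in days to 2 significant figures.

250 days

Areal heat capacity C = ρ c_p D = 1020 × 4050 × 94.2 = 3.89×10^8 J/(m²·K).
Time required: Δt = C ΔT / F = 3.89×10^8 × -4.93 / -87.6 = 2.19×10^7 s.
In days: 2.19×10^7 s / (86400 s/day) = 253 days.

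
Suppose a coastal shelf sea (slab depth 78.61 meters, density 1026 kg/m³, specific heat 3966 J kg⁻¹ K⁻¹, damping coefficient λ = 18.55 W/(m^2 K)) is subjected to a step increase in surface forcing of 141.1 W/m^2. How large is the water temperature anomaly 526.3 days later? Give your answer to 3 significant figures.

7.06 K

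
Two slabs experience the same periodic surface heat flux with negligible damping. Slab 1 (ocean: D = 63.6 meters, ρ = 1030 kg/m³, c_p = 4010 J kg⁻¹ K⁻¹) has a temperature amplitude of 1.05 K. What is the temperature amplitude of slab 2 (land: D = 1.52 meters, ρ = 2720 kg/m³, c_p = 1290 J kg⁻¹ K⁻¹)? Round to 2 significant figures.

52 K

C_ocean = 2.63×10^8 J/(m²·K); C_land = 5.33×10^6 J/(m²·K).
A ∝ 1/C ⇒ A_land = A_ocean × C_ocean/C_land = 1.05 × 49.3 = 51.7 K.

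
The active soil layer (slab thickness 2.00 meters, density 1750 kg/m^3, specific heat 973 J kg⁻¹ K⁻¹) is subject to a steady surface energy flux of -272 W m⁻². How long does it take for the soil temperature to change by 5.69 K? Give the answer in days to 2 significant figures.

Areal heat capacity C = ρ c_p D = 1750 × 973 × 2.00 = 3.41×10^6 J m⁻² K⁻¹.
Time required: Δt = C ΔT / F = 3.41×10^6 × -5.69 / -272 = 71200 s.
In days: 71200 s / (86400 s/day) = 0.825 days.

0.82 days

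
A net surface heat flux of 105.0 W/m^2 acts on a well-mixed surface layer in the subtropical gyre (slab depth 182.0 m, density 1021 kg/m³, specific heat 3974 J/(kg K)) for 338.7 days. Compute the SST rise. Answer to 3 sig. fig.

Areal heat capacity C = ρ c_p D = 1021 × 3974 × 182.0 = 7.38×10^8 J/(m^2 K).
Net heat input Q = F Δt = 105.0 × (338.7 days × 86400 s/day) = 3.07×10^9 J/m².
ΔT = Q / C = 3.07×10^9 / 7.38×10^8 = 4.16 K.

4.16 K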